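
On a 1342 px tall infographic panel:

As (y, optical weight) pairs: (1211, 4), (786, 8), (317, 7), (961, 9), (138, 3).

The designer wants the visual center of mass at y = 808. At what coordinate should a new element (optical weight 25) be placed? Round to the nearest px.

y ≈ 913

New total weight: (4 + 8 + 7 + 9 + 3) + 25 = 56.
y: target moment 56×808 = 45248; current 4·1211 + 8·786 + 7·317 + 9·961 + 3·138 = 22414; the new element supplies 22834, so y = 22834/25 ≈ 913.36.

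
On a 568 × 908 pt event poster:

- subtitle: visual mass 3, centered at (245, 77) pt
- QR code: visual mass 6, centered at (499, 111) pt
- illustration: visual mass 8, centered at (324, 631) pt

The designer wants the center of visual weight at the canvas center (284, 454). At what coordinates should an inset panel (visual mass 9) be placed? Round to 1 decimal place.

With the inset panel, Σw becomes 3 + 6 + 8 + 9 = 26.
x: target moment 26×284 = 7384; current 3·245 + 6·499 + 8·324 = 6321; the inset panel supplies 1063, so x = 1063/9 ≈ 118.11.
y: target moment 26×454 = 11804; current 3·77 + 6·111 + 8·631 = 5945; the inset panel supplies 5859, so y = 5859/9 ≈ 651.00.

(118.1, 651.0)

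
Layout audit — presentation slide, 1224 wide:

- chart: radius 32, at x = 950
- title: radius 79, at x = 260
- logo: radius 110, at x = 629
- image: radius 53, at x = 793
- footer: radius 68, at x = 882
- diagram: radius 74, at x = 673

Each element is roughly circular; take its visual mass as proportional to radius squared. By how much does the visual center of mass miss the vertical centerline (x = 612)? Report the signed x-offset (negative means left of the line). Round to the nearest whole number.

≈ 14

r² weights: chart 32² = 1024, title 79² = 6241, logo 110² = 12100, image 53² = 2809, footer 68² = 4624, diagram 74² = 5476. Total = 32274.
Σw·x = 1024·950 + 6241·260 + 12100·629 + 2809·793 + 4624·882 + 5476·673 = 20197613, so x̄ = 20197613/32274 ≈ 625.82.
Against x = 612, that's 625.82 − 612 = 13.82.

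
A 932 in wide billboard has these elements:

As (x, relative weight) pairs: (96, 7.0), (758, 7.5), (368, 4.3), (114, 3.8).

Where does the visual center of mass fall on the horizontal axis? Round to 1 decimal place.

x ≈ 370.5

Total weight = 7.0 + 7.5 + 4.3 + 3.8 = 22.6.
x: (7.0·96 + 7.5·758 + 4.3·368 + 3.8·114) / 22.6 = 8372.6 / 22.6 ≈ 370.47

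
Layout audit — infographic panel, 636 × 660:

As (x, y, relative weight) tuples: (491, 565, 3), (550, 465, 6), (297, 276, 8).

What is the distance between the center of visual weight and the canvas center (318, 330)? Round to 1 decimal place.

≈ 120.7

Total weight = 3 + 6 + 8 = 17.
x: (3·491 + 6·550 + 8·297) / 17 = 7149 / 17 ≈ 420.53
y: (3·565 + 6·465 + 8·276) / 17 = 6693 / 17 ≈ 393.71
Relative to (318, 330): Δ = (102.53, 63.71); |Δ| = √(102.53² + 63.71²) ≈ 120.71.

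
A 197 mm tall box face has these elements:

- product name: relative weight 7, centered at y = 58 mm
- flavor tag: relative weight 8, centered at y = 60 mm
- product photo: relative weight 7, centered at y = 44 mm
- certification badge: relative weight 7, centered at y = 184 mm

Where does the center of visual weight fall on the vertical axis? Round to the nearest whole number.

Weights sum to 7 + 8 + 7 + 7 = 29.
Σw·y = 7·58 + 8·60 + 7·44 + 7·184 = 2482, so ȳ = 2482/29 ≈ 85.59.

y ≈ 86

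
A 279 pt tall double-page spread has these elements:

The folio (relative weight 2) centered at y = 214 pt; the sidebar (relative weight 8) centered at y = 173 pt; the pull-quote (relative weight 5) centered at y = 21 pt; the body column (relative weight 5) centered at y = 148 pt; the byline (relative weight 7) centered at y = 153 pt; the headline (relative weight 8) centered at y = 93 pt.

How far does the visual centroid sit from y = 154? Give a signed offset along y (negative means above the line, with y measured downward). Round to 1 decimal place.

Total weight = 2 + 8 + 5 + 5 + 7 + 8 = 35.
y-moment: 2·214 + 8·173 + 5·21 + 5·148 + 7·153 + 8·93 = 4472; centroid 4472/35 ≈ 127.77.
Difference: 127.77 − 154 ≈ -26.23.

≈ -26.2 pt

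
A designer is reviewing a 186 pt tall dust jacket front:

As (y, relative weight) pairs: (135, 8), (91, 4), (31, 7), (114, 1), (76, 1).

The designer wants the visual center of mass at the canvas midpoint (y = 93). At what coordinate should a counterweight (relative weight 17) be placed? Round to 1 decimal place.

y ≈ 99.0

New total weight: (8 + 4 + 7 + 1 + 1) + 17 = 38.
y: target moment 38×93 = 3534; current 8·135 + 4·91 + 7·31 + 1·114 + 1·76 = 1851; the counterweight supplies 1683, so y = 1683/17 ≈ 99.00.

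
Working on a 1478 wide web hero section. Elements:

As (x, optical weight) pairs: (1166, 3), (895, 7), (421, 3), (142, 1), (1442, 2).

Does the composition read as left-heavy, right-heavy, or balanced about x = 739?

Total weight = 3 + 7 + 3 + 1 + 2 = 16.
x: (3·1166 + 7·895 + 3·421 + 1·142 + 2·1442) / 16 = 14052 / 16 ≈ 878.25
Since 878.2 is right of 739, the composition reads right-heavy.

right-heavy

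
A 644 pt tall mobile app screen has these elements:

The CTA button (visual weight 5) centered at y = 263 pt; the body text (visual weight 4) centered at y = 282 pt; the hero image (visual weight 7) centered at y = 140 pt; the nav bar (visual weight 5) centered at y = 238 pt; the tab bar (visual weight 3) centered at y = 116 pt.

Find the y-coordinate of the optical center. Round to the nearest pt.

y ≈ 207

Weights sum to 5 + 4 + 7 + 5 + 3 = 24.
y: (5·263 + 4·282 + 7·140 + 5·238 + 3·116) / 24 = 4961 / 24 ≈ 206.71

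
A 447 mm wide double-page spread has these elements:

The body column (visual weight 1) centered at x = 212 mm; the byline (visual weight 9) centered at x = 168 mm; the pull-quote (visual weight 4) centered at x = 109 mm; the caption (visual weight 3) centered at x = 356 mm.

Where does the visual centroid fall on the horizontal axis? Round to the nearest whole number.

Weights sum to 1 + 9 + 4 + 3 = 17.
Σw·x = 1·212 + 9·168 + 4·109 + 3·356 = 3228, so x̄ = 3228/17 ≈ 189.88.

x ≈ 190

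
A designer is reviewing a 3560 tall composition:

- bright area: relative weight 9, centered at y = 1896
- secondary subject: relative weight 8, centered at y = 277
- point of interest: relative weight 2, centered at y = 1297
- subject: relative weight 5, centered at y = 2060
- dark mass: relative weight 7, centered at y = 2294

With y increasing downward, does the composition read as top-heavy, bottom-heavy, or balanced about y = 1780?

top-heavy

Total weight = 9 + 8 + 2 + 5 + 7 = 31.
y-moment: 9·1896 + 8·277 + 2·1297 + 5·2060 + 7·2294 = 48232; centroid 48232/31 ≈ 1555.87.
1555.9 vs midline 1780 → top-heavy.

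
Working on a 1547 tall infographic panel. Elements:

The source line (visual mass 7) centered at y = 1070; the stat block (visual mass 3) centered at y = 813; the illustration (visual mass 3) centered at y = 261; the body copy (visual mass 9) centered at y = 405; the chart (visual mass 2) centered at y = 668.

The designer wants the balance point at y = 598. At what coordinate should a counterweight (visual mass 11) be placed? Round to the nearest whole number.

y ≈ 476

With the counterweight, Σw becomes 7 + 3 + 3 + 9 + 2 + 11 = 35.
Along y: (15693 + 11·y) / 35 = 598 (existing moment 7·1070 + 3·813 + 3·261 + 9·405 + 2·668 = 15693) ⇒ y = (20930 − 15693) / 11 ≈ 476.09.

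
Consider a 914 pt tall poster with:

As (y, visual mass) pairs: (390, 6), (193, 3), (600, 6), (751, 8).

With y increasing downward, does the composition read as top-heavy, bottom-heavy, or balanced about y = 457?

Total weight = 6 + 3 + 6 + 8 = 23.
y-moment: 6·390 + 3·193 + 6·600 + 8·751 = 12527; centroid 12527/23 ≈ 544.65.
Since 544.7 is below (larger y than) 457, the composition reads bottom-heavy.

bottom-heavy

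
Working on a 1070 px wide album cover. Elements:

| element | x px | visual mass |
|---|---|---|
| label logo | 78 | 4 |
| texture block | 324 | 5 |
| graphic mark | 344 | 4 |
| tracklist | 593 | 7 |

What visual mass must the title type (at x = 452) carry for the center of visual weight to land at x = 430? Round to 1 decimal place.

w ≈ 51.9

Known weights sum to 4 + 5 + 4 + 7 = 20; their moment is 4·78 + 5·324 + 4·344 + 7·593 = 7459.
For the centroid to hit 430: (7459 + w·452) / (20 + w) = 430.
So w = (430·20 − 7459)/(452 − 430) = 1141/22 ≈ 51.86.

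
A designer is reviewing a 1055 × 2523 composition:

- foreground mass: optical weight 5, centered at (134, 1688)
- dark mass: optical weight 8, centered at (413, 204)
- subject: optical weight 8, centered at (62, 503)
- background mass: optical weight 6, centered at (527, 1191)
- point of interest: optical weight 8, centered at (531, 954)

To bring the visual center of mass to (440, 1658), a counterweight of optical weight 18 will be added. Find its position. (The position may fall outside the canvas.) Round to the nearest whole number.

(636, 3278)

New total weight: (5 + 8 + 8 + 6 + 8) + 18 = 53.
x: target moment 53×440 = 23320; current 5·134 + 8·413 + 8·62 + 6·527 + 8·531 = 11880; the counterweight supplies 11440, so x = 11440/18 ≈ 635.56.
y: target moment 53×1658 = 87874; current 5·1688 + 8·204 + 8·503 + 6·1191 + 8·954 = 28874; the counterweight supplies 59000, so y = 59000/18 ≈ 3277.78.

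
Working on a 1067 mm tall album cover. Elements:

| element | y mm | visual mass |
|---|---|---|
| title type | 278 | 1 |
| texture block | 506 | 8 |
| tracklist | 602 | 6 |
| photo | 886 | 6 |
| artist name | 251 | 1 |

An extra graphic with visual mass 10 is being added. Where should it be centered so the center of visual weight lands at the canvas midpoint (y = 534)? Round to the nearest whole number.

New total weight: (1 + 8 + 6 + 6 + 1) + 10 = 32.
Along y: (13505 + 10·y) / 32 = 534 (existing moment 1·278 + 8·506 + 6·602 + 6·886 + 1·251 = 13505) ⇒ y = (17088 − 13505) / 10 ≈ 358.30.

y ≈ 358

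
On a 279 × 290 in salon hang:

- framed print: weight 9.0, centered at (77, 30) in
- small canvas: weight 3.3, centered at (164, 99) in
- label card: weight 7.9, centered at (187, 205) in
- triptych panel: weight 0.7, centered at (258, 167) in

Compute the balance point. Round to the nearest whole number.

Total weight = 9.0 + 3.3 + 7.9 + 0.7 = 20.9.
Σw·x = 9.0·77 + 3.3·164 + 7.9·187 + 0.7·258 = 2892.1, so x̄ = 2892.1/20.9 ≈ 138.38.
Σw·y = 9.0·30 + 3.3·99 + 7.9·205 + 0.7·167 = 2333.1, so ȳ = 2333.1/20.9 ≈ 111.63.

(138, 112)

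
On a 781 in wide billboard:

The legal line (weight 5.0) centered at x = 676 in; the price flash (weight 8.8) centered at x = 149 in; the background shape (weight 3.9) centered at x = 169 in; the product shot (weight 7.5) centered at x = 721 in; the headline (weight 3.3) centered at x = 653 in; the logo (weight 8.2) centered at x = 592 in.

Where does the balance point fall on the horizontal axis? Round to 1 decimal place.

x ≈ 484.1

Weights sum to 5.0 + 8.8 + 3.9 + 7.5 + 3.3 + 8.2 = 36.7.
Σw·x = 17767.1; x̄ = 17767.1/36.7 ≈ 484.12.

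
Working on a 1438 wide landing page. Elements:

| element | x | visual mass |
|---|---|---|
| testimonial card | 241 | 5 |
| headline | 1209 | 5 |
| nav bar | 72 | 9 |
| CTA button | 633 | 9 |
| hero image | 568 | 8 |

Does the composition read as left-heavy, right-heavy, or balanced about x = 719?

left-heavy

Σw = 5 + 5 + 9 + 9 + 8 = 36.
x-moment: 5·241 + 5·1209 + 9·72 + 9·633 + 8·568 = 18139; centroid 18139/36 ≈ 503.86.
503.9 vs midline 719 → left-heavy.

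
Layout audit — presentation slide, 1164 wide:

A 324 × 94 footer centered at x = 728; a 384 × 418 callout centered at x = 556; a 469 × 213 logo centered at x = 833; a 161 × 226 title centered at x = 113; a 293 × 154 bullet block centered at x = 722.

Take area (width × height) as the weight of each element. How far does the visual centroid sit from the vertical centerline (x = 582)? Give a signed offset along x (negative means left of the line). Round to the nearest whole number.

≈ 39

Areas: footer 324·94 = 30456, callout 384·418 = 160512, logo 469·213 = 99897, title 161·226 = 36386, bullet block 293·154 = 45122. Total weight = 372373.
Σw·x = 30456·728 + 160512·556 + 99897·833 + 36386·113 + 45122·722 = 231320543, so x̄ = 231320543/372373 ≈ 621.21.
Against x = 582, that's 621.21 − 582 = 39.21.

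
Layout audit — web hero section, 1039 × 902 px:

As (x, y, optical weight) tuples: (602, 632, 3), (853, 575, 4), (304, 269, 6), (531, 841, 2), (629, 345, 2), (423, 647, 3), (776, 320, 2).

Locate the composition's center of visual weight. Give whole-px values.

(554, 489)

Weights sum to 3 + 4 + 6 + 2 + 2 + 3 + 2 = 22.
Σw·x = 3·602 + 4·853 + 6·304 + 2·531 + 2·629 + 3·423 + 2·776 = 12183, so x̄ = 12183/22 ≈ 553.77.
Σw·y = 3·632 + 4·575 + 6·269 + 2·841 + 2·345 + 3·647 + 2·320 = 10763, so ȳ = 10763/22 ≈ 489.23.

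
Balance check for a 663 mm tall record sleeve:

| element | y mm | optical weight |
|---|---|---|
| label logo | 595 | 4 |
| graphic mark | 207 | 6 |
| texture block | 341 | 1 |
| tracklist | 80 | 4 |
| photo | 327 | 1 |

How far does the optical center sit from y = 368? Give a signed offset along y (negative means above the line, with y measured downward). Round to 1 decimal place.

Σw = 4 + 6 + 1 + 4 + 1 = 16.
y: (4·595 + 6·207 + 1·341 + 4·80 + 1·327) / 16 = 4610 / 16 ≈ 288.12
Difference: 288.12 − 368 ≈ -79.88.

≈ -79.9 mm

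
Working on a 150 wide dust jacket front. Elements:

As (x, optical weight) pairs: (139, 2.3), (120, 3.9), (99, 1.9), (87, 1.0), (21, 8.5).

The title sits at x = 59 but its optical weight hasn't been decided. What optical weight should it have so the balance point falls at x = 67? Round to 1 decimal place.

w ≈ 7.8

Known weights sum to 2.3 + 3.9 + 1.9 + 1.0 + 8.5 = 17.6; their moment is 2.3·139 + 3.9·120 + 1.9·99 + 1.0·87 + 8.5·21 = 1241.3.
Set Σw·x/Σw = 67: (1241.3 + 59w) = 67·(17.6 + w).
So w = (67·17.6 − 1241.3)/(59 − 67) = -62.1/-8 ≈ 7.76.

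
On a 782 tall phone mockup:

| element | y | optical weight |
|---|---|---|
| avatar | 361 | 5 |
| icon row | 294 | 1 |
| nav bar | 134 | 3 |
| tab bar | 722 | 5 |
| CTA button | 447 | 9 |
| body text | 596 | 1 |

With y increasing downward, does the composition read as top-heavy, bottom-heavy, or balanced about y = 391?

Σw = 5 + 1 + 3 + 5 + 9 + 1 = 24.
Σw·y = 10730; ȳ = 10730/24 ≈ 447.08.
447.1 vs midline 391 → bottom-heavy.

bottom-heavy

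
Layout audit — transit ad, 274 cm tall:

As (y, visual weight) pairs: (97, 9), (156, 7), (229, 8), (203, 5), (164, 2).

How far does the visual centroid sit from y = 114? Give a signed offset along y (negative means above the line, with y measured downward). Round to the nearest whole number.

≈ 52 cm

Weights sum to 9 + 7 + 8 + 5 + 2 = 31.
y-moment: 9·97 + 7·156 + 8·229 + 5·203 + 2·164 = 5140; centroid 5140/31 ≈ 165.81.
Against y = 114, that's 165.81 − 114 = 51.81.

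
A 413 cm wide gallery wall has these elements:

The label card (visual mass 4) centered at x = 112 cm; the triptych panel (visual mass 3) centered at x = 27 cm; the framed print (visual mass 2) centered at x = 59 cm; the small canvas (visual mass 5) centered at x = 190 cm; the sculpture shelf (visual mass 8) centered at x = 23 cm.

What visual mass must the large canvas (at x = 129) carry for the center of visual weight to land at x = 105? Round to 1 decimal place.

Fixed elements: Σw = 4 + 3 + 2 + 5 + 8 = 22, Σw·x = 4·112 + 3·27 + 2·59 + 5·190 + 8·23 = 1781.
For the centroid to hit 105: (1781 + w·129) / (22 + w) = 105.
Rearranging, w·(129 − 105) = 105·22 − 1781 = 529, so w ≈ 529/24 = 22.04.

w ≈ 22.0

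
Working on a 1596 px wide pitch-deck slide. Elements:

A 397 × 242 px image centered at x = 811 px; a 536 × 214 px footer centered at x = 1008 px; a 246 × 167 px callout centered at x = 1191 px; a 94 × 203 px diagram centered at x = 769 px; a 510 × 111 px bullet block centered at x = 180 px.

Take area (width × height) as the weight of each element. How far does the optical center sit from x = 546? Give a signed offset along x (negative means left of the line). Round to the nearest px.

≈ 270 px

Areas → weights: image 397·242 = 96074, footer 536·214 = 114704, callout 246·167 = 41082, diagram 94·203 = 19082, bullet block 510·111 = 56610; Σw = 327552.
x: (96074·811 + 114704·1008 + 41082·1191 + 19082·769 + 56610·180) / 327552 = 267330166 / 327552 ≈ 816.15
Against x = 546, that's 816.15 − 546 = 270.15.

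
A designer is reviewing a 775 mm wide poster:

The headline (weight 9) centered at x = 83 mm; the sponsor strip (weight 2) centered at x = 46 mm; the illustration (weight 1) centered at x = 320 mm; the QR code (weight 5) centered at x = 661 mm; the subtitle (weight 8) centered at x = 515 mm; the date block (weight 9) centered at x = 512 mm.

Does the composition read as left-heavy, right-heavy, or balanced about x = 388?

balanced

Weights sum to 9 + 2 + 1 + 5 + 8 + 9 = 34.
Σw·x = 9·83 + 2·46 + 1·320 + 5·661 + 8·515 + 9·512 = 13192, so x̄ = 13192/34 ≈ 388.00.
That equals the midline 388 — balanced.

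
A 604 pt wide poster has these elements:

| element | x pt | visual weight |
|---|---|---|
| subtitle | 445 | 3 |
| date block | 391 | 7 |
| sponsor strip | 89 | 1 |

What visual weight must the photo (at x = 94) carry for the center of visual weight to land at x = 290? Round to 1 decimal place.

w ≈ 5.0

Existing Σw = 11 (3 + 7 + 1); existing moment 3·445 + 7·391 + 1·89 = 4161.
For the centroid to hit 290: (4161 + w·94) / (11 + w) = 290.
Solving: w = (290·11 − 4161) / (94 − 290) = -971 / -196 ≈ 4.95.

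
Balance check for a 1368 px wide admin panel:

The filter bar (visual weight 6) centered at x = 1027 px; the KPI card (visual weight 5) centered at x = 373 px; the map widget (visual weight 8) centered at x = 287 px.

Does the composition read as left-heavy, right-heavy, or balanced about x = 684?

Σw = 6 + 5 + 8 = 19.
x: (6·1027 + 5·373 + 8·287) / 19 = 10323 / 19 ≈ 543.32
543.3 lies left of the midline 684, so the layout is left-heavy.

left-heavy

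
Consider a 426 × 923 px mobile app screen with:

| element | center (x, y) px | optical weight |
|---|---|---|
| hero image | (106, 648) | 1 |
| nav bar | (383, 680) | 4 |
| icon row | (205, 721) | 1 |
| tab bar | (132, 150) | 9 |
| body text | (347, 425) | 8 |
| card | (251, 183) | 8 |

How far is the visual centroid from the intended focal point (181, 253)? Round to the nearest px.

Σw = 1 + 4 + 1 + 9 + 8 + 8 = 31.
x-moment: 1·106 + 4·383 + 1·205 + 9·132 + 8·347 + 8·251 = 7815; centroid 7815/31 ≈ 252.10.
y-moment: 1·648 + 4·680 + 1·721 + 9·150 + 8·425 + 8·183 = 10303; centroid 10303/31 ≈ 332.35.
Relative to (181, 253): Δ = (71.10, 79.35); |Δ| = √(71.10² + 79.35²) ≈ 106.55.

≈ 107 px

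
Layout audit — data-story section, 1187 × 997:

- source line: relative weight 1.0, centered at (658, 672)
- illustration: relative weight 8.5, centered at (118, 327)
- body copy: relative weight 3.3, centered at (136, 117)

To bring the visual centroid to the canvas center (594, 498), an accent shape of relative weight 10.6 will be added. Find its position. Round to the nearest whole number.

With the accent shape, Σw becomes 1.0 + 8.5 + 3.3 + 10.6 = 23.4.
Along x: (2109.8 + 10.6·x) / 23.4 = 594 (existing moment 1.0·658 + 8.5·118 + 3.3·136 = 2109.8) ⇒ x = (13899.6 − 2109.8) / 10.6 ≈ 1112.25.
Along y: (3837.6 + 10.6·y) / 23.4 = 498 (existing moment 1.0·672 + 8.5·327 + 3.3·117 = 3837.6) ⇒ y = (11653.2 − 3837.6) / 10.6 ≈ 737.32.

(1112, 737)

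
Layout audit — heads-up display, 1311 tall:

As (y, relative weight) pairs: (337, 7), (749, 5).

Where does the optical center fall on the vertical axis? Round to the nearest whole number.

Weights sum to 7 + 5 = 12.
y: (7·337 + 5·749) / 12 = 6104 / 12 ≈ 508.67

y ≈ 509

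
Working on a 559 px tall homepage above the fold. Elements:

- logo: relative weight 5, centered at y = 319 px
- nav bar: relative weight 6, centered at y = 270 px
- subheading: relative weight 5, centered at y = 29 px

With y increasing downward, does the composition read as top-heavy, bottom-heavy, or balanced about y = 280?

Weights sum to 5 + 6 + 5 = 16.
y: (5·319 + 6·270 + 5·29) / 16 = 3360 / 16 ≈ 210.00
210.0 vs midline 280 → top-heavy.

top-heavy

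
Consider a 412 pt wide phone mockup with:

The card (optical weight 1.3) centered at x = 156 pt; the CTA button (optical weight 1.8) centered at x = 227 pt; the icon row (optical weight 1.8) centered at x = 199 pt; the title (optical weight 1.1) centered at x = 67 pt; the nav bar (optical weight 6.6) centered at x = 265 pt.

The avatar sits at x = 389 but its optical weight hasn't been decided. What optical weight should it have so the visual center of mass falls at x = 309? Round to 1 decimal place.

w ≈ 13.8

Fixed elements: Σw = 1.3 + 1.8 + 1.8 + 1.1 + 6.6 = 12.6, Σw·x = 1.3·156 + 1.8·227 + 1.8·199 + 1.1·67 + 6.6·265 = 2792.3.
For the centroid to hit 309: (2792.3 + w·389) / (12.6 + w) = 309.
Rearranging, w·(389 − 309) = 309·12.6 − 2792.3 = 1101.1, so w ≈ 1101.1/80 = 13.76.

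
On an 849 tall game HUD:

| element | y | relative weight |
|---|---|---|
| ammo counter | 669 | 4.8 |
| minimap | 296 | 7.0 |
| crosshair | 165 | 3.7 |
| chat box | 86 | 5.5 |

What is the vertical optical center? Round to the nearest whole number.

Σw = 4.8 + 7.0 + 3.7 + 5.5 = 21.0.
Σw·y = 4.8·669 + 7.0·296 + 3.7·165 + 5.5·86 = 6366.7, so ȳ = 6366.7/21.0 ≈ 303.18.

y ≈ 303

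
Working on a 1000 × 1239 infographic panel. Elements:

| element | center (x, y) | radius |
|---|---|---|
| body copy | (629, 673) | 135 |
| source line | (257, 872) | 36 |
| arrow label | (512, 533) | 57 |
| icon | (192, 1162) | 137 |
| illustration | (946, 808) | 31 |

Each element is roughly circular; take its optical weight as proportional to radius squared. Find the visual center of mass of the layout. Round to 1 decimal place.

Weights ∝ r²: body copy 135² = 18225, source line 36² = 1296, arrow label 57² = 3249, icon 137² = 18769, illustration 31² = 961; Σw = 42500.
x-moment: 18225·629 + 1296·257 + 3249·512 + 18769·192 + 961·946 = 17972839; centroid 17972839/42500 ≈ 422.89.
y-moment: 18225·673 + 1296·872 + 3249·533 + 18769·1162 + 961·808 = 37713320; centroid 37713320/42500 ≈ 887.37.

(422.9, 887.4)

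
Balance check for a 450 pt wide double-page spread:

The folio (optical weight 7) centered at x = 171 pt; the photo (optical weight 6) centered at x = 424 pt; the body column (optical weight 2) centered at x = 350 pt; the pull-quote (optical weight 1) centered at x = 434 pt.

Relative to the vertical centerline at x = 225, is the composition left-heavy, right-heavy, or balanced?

Σw = 7 + 6 + 2 + 1 = 16.
x-moment: 7·171 + 6·424 + 2·350 + 1·434 = 4875; centroid 4875/16 ≈ 304.69.
304.7 lies right of the midline 225, so the layout is right-heavy.

right-heavy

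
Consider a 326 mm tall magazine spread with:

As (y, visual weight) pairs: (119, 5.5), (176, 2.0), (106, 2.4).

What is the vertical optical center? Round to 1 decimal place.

Weights sum to 5.5 + 2.0 + 2.4 = 9.9.
y: (5.5·119 + 2.0·176 + 2.4·106) / 9.9 = 1260.9 / 9.9 ≈ 127.36

y ≈ 127.4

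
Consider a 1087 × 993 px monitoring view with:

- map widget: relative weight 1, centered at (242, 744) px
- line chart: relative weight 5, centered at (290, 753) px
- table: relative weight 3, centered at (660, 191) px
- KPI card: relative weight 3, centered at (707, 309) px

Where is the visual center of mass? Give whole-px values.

Total weight = 1 + 5 + 3 + 3 = 12.
x: (1·242 + 5·290 + 3·660 + 3·707) / 12 = 5793 / 12 ≈ 482.75
y: (1·744 + 5·753 + 3·191 + 3·309) / 12 = 6009 / 12 ≈ 500.75

(483, 501)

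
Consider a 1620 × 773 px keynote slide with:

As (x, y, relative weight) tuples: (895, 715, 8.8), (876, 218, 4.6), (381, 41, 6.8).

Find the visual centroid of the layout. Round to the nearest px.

Total weight = 8.8 + 4.6 + 6.8 = 20.2.
Σw·x = 8.8·895 + 4.6·876 + 6.8·381 = 14496.4, so x̄ = 14496.4/20.2 ≈ 717.64.
Σw·y = 8.8·715 + 4.6·218 + 6.8·41 = 7573.6, so ȳ = 7573.6/20.2 ≈ 374.93.

(718, 375)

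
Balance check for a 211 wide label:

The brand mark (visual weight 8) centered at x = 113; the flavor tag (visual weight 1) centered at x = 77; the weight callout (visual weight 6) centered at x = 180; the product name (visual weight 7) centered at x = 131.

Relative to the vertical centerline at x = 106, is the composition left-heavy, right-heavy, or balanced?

right-heavy

Total weight = 8 + 1 + 6 + 7 = 22.
Σw·x = 8·113 + 1·77 + 6·180 + 7·131 = 2978, so x̄ = 2978/22 ≈ 135.36.
135.4 vs midline 106 → right-heavy.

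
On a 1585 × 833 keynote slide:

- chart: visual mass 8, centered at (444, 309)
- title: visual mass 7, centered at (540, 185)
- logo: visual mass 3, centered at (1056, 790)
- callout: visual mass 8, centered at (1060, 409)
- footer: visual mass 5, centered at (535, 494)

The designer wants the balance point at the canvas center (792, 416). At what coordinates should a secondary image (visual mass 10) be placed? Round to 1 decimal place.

With the secondary image, Σw becomes 8 + 7 + 3 + 8 + 5 + 10 = 41.
Along x: (21655 + 10·x) / 41 = 792 (existing moment 8·444 + 7·540 + 3·1056 + 8·1060 + 5·535 = 21655) ⇒ x = (32472 − 21655) / 10 ≈ 1081.70.
Along y: (11879 + 10·y) / 41 = 416 (existing moment 8·309 + 7·185 + 3·790 + 8·409 + 5·494 = 11879) ⇒ y = (17056 − 11879) / 10 ≈ 517.70.

(1081.7, 517.7)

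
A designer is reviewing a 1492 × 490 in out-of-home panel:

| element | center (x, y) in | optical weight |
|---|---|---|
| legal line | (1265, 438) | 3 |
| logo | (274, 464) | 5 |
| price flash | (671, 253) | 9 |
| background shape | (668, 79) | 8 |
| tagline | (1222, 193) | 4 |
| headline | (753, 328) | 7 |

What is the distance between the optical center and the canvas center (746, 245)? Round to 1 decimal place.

≈ 22.4 in

Total weight = 3 + 5 + 9 + 8 + 4 + 7 = 36.
x-moment: 3·1265 + 5·274 + 9·671 + 8·668 + 4·1222 + 7·753 = 26707; centroid 26707/36 ≈ 741.86.
y-moment: 3·438 + 5·464 + 9·253 + 8·79 + 4·193 + 7·328 = 9611; centroid 9611/36 ≈ 266.97.
From (746, 245): dx = -4.14, dy = 21.97, so the distance is √(dx²+dy²) ≈ 22.36.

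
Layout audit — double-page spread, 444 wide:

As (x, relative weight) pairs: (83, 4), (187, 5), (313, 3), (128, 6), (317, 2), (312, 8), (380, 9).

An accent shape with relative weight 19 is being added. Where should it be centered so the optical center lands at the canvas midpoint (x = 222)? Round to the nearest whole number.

New total weight: (4 + 5 + 3 + 6 + 2 + 8 + 9) + 19 = 56.
x: need Σw·x = 56·222 = 12432. Existing = 4·83 + 5·187 + 3·313 + 6·128 + 2·317 + 8·312 + 9·380 = 9524. Remainder 2908 / 19 ≈ 153.05.

x ≈ 153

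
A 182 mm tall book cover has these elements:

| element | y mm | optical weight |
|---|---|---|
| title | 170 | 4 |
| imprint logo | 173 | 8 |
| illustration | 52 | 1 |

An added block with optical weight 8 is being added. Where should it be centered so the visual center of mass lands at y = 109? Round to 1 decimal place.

y ≈ 21.6

With the added block, Σw becomes 4 + 8 + 1 + 8 = 21.
y: target moment 21×109 = 2289; current 4·170 + 8·173 + 1·52 = 2116; the added block supplies 173, so y = 173/8 ≈ 21.62.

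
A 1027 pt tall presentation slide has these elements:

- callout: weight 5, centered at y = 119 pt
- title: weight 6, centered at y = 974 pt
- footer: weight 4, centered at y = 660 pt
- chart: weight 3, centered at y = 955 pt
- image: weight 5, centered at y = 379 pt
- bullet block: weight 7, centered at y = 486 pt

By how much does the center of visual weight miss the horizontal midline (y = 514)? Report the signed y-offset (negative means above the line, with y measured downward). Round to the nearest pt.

Σw = 5 + 6 + 4 + 3 + 5 + 7 = 30.
Σw·y = 5·119 + 6·974 + 4·660 + 3·955 + 5·379 + 7·486 = 17241, so ȳ = 17241/30 ≈ 574.70.
Offset from y = 514: 574.70 − 514 ≈ 60.70.

≈ 61 pt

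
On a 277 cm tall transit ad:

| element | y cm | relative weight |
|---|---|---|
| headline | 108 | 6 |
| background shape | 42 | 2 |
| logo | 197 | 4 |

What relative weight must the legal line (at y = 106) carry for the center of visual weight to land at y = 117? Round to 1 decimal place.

w ≈ 10.5

Known weights sum to 6 + 2 + 4 = 12; their moment is 6·108 + 2·42 + 4·197 = 1520.
Balance at y = 117 requires (1520 + w·106) / (12 + w) = 117.
So w = (117·12 − 1520)/(106 − 117) = -116/-11 ≈ 10.55.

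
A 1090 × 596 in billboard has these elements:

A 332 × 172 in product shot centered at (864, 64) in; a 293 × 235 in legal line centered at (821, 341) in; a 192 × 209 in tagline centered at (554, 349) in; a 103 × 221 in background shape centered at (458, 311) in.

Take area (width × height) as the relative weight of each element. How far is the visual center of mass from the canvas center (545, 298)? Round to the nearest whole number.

Areas → weights: product shot 332·172 = 57104, legal line 293·235 = 68855, tagline 192·209 = 40128, background shape 103·221 = 22763; Σw = 188850.
Σw·x = 57104·864 + 68855·821 + 40128·554 + 22763·458 = 138524177, so x̄ = 138524177/188850 ≈ 733.51.
Σw·y = 57104·64 + 68855·341 + 40128·349 + 22763·311 = 48218176, so ȳ = 48218176/188850 ≈ 255.33.
Offset from (545, 298): Δx ≈ 188.51, Δy ≈ -42.67; distance = √(Δx² + Δy²) ≈ 193.28.

≈ 193 in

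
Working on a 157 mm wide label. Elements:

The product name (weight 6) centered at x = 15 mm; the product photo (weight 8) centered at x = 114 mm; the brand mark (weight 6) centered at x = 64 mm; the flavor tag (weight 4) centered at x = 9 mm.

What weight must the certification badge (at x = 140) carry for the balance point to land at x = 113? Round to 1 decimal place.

Fixed elements: Σw = 6 + 8 + 6 + 4 = 24, Σw·x = 6·15 + 8·114 + 6·64 + 4·9 = 1422.
Set Σw·x/Σw = 113: (1422 + 140w) = 113·(24 + w).
So w = (113·24 − 1422)/(140 − 113) = 1290/27 ≈ 47.78.

w ≈ 47.8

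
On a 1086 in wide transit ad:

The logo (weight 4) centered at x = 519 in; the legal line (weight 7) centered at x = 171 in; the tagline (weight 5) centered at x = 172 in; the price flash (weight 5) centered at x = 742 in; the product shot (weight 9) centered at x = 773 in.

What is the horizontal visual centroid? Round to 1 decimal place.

Σw = 4 + 7 + 5 + 5 + 9 = 30.
x-moment: 4·519 + 7·171 + 5·172 + 5·742 + 9·773 = 14800; centroid 14800/30 ≈ 493.33.

x ≈ 493.3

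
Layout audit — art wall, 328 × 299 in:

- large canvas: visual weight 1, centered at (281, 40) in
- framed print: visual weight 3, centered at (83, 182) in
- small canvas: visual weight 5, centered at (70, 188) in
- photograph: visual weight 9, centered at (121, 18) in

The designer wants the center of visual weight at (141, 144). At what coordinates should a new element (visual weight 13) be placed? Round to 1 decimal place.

(184.8, 213.5)

New total weight: (1 + 3 + 5 + 9) + 13 = 31.
x: target moment 31×141 = 4371; current 1·281 + 3·83 + 5·70 + 9·121 = 1969; the new element supplies 2402, so x = 2402/13 ≈ 184.77.
y: target moment 31×144 = 4464; current 1·40 + 3·182 + 5·188 + 9·18 = 1688; the new element supplies 2776, so y = 2776/13 ≈ 213.54.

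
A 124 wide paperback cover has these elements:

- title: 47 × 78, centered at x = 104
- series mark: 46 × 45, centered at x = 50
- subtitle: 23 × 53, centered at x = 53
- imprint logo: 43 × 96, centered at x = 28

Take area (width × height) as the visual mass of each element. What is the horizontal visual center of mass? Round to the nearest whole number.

Areas: title 47·78 = 3666, series mark 46·45 = 2070, subtitle 23·53 = 1219, imprint logo 43·96 = 4128. Total weight = 11083.
x: (3666·104 + 2070·50 + 1219·53 + 4128·28) / 11083 = 664955 / 11083 ≈ 60.00

x ≈ 60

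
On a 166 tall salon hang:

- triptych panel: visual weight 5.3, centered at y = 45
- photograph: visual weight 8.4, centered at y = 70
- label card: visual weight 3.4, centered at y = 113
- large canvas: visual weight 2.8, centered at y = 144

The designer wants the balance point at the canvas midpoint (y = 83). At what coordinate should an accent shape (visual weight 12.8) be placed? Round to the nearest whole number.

With the accent shape, Σw becomes 5.3 + 8.4 + 3.4 + 2.8 + 12.8 = 32.7.
y: target moment 32.7×83 = 2714.1; current 5.3·45 + 8.4·70 + 3.4·113 + 2.8·144 = 1613.9; the accent shape supplies 1100.2, so y = 1100.2/12.8 ≈ 85.95.

y ≈ 86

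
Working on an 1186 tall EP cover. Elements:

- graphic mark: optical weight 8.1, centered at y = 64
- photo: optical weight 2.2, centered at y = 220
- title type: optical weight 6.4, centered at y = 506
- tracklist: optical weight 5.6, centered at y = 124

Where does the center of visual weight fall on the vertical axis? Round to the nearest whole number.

y ≈ 221

Σw = 8.1 + 2.2 + 6.4 + 5.6 = 22.3.
y-moment: 8.1·64 + 2.2·220 + 6.4·506 + 5.6·124 = 4935.2; centroid 4935.2/22.3 ≈ 221.31.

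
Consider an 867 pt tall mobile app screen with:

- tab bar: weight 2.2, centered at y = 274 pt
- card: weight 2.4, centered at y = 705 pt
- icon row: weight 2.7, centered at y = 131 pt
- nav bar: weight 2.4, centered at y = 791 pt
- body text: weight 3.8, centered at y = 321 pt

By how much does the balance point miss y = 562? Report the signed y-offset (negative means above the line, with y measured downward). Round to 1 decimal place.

Weights sum to 2.2 + 2.4 + 2.7 + 2.4 + 3.8 = 13.5.
y-moment: 2.2·274 + 2.4·705 + 2.7·131 + 2.4·791 + 3.8·321 = 5766.7; centroid 5766.7/13.5 ≈ 427.16.
Offset from y = 562: 427.16 − 562 ≈ -134.84.

≈ -134.8 pt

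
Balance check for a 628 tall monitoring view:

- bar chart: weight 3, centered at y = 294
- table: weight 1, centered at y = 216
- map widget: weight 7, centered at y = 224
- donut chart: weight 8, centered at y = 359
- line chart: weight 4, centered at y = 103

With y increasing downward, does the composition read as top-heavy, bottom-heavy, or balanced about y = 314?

Total weight = 3 + 1 + 7 + 8 + 4 = 23.
y: (3·294 + 1·216 + 7·224 + 8·359 + 4·103) / 23 = 5950 / 23 ≈ 258.70
Since 258.7 is above (smaller y than) 314, the composition reads top-heavy.

top-heavy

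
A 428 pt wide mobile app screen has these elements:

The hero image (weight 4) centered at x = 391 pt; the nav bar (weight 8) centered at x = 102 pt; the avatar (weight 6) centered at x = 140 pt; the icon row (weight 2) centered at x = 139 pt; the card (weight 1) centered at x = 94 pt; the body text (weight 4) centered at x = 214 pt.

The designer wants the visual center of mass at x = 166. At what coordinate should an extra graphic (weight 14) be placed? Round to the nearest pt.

After adding the extra graphic, total weight = 4 + 8 + 6 + 2 + 1 + 4 + 14 = 39.
x: target moment 39×166 = 6474; current 4·391 + 8·102 + 6·140 + 2·139 + 1·94 + 4·214 = 4448; the extra graphic supplies 2026, so x = 2026/14 ≈ 144.71.

x ≈ 145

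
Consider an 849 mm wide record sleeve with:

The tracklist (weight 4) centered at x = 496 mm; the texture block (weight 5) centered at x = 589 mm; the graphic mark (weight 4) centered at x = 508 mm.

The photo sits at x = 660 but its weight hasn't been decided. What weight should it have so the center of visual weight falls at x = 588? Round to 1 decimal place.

Existing Σw = 13 (4 + 5 + 4); existing moment 4·496 + 5·589 + 4·508 = 6961.
For the centroid to hit 588: (6961 + w·660) / (13 + w) = 588.
Solving: w = (588·13 − 6961) / (660 − 588) = 683 / 72 ≈ 9.49.

w ≈ 9.5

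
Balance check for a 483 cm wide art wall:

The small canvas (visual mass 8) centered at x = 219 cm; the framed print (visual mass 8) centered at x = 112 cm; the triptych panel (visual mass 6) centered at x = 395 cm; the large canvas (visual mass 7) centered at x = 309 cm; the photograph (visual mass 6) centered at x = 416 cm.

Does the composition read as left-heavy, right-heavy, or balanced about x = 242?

right-heavy

Weights sum to 8 + 8 + 6 + 7 + 6 = 35.
x: (8·219 + 8·112 + 6·395 + 7·309 + 6·416) / 35 = 9677 / 35 ≈ 276.49
Since 276.5 is right of 242, the composition reads right-heavy.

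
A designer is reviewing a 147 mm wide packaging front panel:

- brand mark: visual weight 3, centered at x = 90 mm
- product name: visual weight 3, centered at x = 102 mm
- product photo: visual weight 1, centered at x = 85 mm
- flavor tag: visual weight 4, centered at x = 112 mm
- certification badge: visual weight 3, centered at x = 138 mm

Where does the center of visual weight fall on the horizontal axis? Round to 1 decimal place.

Total weight = 3 + 3 + 1 + 4 + 3 = 14.
x-moment: 3·90 + 3·102 + 1·85 + 4·112 + 3·138 = 1523; centroid 1523/14 ≈ 108.79.

x ≈ 108.8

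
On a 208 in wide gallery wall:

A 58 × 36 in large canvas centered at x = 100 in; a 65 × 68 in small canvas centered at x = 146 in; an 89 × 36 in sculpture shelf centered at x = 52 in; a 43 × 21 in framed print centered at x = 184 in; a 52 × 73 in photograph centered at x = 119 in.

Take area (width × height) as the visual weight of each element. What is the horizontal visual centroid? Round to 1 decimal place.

x ≈ 113.7

Areas: large canvas 58·36 = 2088, small canvas 65·68 = 4420, sculpture shelf 89·36 = 3204, framed print 43·21 = 903, photograph 52·73 = 3796. Total weight = 14411.
x: (2088·100 + 4420·146 + 3204·52 + 903·184 + 3796·119) / 14411 = 1638604 / 14411 ≈ 113.71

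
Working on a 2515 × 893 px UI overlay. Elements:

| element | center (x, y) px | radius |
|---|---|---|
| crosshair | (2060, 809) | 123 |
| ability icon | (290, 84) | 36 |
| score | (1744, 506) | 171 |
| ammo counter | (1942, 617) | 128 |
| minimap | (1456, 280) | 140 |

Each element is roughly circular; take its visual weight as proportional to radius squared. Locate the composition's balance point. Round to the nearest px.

(1750, 523)

r² weights: crosshair 123² = 15129, ability icon 36² = 1296, score 171² = 29241, ammo counter 128² = 16384, minimap 140² = 19600. Total = 81650.
x-moment: 15129·2060 + 1296·290 + 29241·1744 + 16384·1942 + 19600·1456 = 142893212; centroid 142893212/81650 ≈ 1750.07.
y-moment: 15129·809 + 1296·84 + 29241·506 + 16384·617 + 19600·280 = 42741099; centroid 42741099/81650 ≈ 523.47.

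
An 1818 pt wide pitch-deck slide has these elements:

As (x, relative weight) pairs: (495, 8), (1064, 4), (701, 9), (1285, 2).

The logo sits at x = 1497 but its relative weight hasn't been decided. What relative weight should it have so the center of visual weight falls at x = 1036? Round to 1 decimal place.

w ≈ 14.6

Fixed elements: Σw = 8 + 4 + 9 + 2 = 23, Σw·x = 8·495 + 4·1064 + 9·701 + 2·1285 = 17095.
For the centroid to hit 1036: (17095 + w·1497) / (23 + w) = 1036.
Rearranging, w·(1497 − 1036) = 1036·23 − 17095 = 6733, so w ≈ 6733/461 = 14.61.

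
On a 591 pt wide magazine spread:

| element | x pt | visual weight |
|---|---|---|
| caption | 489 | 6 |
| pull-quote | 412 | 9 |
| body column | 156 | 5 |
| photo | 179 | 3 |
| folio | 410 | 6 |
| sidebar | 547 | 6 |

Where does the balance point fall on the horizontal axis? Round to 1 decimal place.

x ≈ 391.5

Total weight = 6 + 9 + 5 + 3 + 6 + 6 = 35.
Σw·x = 13701; x̄ = 13701/35 ≈ 391.46.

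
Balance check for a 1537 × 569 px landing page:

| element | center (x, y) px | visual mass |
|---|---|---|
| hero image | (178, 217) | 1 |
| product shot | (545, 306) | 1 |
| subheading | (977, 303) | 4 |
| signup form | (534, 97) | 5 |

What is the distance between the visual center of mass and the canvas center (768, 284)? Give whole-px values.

Weights sum to 1 + 1 + 4 + 5 = 11.
x-moment: 1·178 + 1·545 + 4·977 + 5·534 = 7301; centroid 7301/11 ≈ 663.73.
y-moment: 1·217 + 1·306 + 4·303 + 5·97 = 2220; centroid 2220/11 ≈ 201.82.
From (768, 284): dx = -104.27, dy = -82.18, so the distance is √(dx²+dy²) ≈ 132.77.

≈ 133 px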